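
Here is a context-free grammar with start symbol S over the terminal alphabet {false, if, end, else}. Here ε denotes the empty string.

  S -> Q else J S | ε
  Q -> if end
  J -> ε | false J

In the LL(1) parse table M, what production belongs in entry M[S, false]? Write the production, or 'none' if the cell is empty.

none

FIRST(Q) = {if}
FIRST(J) = {ε, false}
FIRST(S) = {ε, if}  (via Q else J S)
FOLLOW(S) includes $ since S is the start symbol.
FOLLOW(S): in S->Q else J S, the suffix after S is empty (adds nothing new). Thus FOLLOW(S) = {$}.
For S -> Q else J S: FIRST(Q else J S) = {if}, so it goes in M[S, t] for t ∈ {if}.
For S -> ε: FIRST(ε) = {ε}, so it goes in M[S, t] for t ∈ {}; since ε ∈ FIRST, also for every t ∈ FOLLOW(S) = {$}.
None of these place a production in M[S, false].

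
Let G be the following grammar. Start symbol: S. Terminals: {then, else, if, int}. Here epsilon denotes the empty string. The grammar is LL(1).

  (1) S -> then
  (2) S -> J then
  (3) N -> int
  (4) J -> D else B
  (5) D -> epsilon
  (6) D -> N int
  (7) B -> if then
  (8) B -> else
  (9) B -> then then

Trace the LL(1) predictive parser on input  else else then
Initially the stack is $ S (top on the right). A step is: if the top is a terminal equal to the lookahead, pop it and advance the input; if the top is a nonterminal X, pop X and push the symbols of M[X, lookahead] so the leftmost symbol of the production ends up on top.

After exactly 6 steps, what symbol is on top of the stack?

then

step 1: stack=$ S  input=else else then $  — expand S -> J then
step 2: stack=$ then J  input=else else then $  — expand J -> D else B
step 3: stack=$ then B else D  input=else else then $  — expand D -> epsilon
step 4: stack=$ then B else  input=else else then $  — match else
step 5: stack=$ then B  input=else then $  — expand B -> else
step 6: stack=$ then else  input=else then $  — match else
Stack after step 6: $ then (top = then).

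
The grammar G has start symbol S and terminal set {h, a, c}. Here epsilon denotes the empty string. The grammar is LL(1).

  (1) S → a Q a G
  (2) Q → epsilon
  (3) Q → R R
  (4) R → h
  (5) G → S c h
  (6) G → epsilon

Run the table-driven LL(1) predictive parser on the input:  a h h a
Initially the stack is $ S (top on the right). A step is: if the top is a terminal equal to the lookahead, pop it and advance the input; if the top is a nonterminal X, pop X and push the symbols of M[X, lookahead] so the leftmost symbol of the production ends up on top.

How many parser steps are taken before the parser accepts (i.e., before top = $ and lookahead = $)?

9

step 1: stack=$ S  input=a h h a $  — expand S → a Q a G
step 2: stack=$ G a Q a  input=a h h a $  — match a
step 3: stack=$ G a Q  input=h h a $  — expand Q → R R
step 4: stack=$ G a R R  input=h h a $  — expand R → h
step 5: stack=$ G a R h  input=h h a $  — match h
step 6: stack=$ G a R  input=h a $  — expand R → h
step 7: stack=$ G a h  input=h a $  — match h
step 8: stack=$ G a  input=a $  — match a
step 9: stack=$ G  input=$  — expand G → epsilon
Accept reached after 9 steps.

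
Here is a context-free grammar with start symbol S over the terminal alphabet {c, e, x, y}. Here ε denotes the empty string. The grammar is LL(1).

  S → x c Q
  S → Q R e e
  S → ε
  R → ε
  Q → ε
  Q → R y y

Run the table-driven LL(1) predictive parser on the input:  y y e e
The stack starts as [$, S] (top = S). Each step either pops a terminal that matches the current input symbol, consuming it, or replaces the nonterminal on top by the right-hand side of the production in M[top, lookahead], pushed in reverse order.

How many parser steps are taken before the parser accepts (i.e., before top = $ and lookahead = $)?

8

step 1: stack=$ S  input=y y e e $  — expand S → Q R e e
step 2: stack=$ e e R Q  input=y y e e $  — expand Q → R y y
step 3: stack=$ e e R y y R  input=y y e e $  — expand R → ε
step 4: stack=$ e e R y y  input=y y e e $  — match y
step 5: stack=$ e e R y  input=y e e $  — match y
step 6: stack=$ e e R  input=e e $  — expand R → ε
step 7: stack=$ e e  input=e e $  — match e
step 8: stack=$ e  input=e $  — match e
Accept reached after 8 steps.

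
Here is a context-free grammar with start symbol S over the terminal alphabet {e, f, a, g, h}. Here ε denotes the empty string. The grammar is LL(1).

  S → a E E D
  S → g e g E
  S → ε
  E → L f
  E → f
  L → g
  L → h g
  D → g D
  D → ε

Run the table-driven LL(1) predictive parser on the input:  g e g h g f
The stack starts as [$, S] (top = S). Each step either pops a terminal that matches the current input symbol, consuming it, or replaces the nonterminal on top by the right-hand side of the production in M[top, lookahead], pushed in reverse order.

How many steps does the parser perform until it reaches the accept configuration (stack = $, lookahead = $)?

9

step 1: stack=$ S  input=g e g h g f $  — expand S → g e g E
step 2: stack=$ E g e g  input=g e g h g f $  — match g
step 3: stack=$ E g e  input=e g h g f $  — match e
step 4: stack=$ E g  input=g h g f $  — match g
step 5: stack=$ E  input=h g f $  — expand E → L f
step 6: stack=$ f L  input=h g f $  — expand L → h g
step 7: stack=$ f g h  input=h g f $  — match h
step 8: stack=$ f g  input=g f $  — match g
step 9: stack=$ f  input=f $  — match f
Accept reached after 9 steps.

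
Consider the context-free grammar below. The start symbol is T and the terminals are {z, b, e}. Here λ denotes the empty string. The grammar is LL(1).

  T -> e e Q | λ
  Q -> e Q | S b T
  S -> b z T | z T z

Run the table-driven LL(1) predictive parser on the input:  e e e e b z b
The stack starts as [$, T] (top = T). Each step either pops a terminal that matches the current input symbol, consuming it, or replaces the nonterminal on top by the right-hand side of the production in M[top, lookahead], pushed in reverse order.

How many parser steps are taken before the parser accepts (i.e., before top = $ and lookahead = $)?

14

step 1: stack=$ T  input=e e e e b z b $  — expand T -> e e Q
step 2: stack=$ Q e e  input=e e e e b z b $  — match e
step 3: stack=$ Q e  input=e e e b z b $  — match e
step 4: stack=$ Q  input=e e b z b $  — expand Q -> e Q
step 5: stack=$ Q e  input=e e b z b $  — match e
step 6: stack=$ Q  input=e b z b $  — expand Q -> e Q
step 7: stack=$ Q e  input=e b z b $  — match e
step 8: stack=$ Q  input=b z b $  — expand Q -> S b T
step 9: stack=$ T b S  input=b z b $  — expand S -> b z T
step 10: stack=$ T b T z b  input=b z b $  — match b
step 11: stack=$ T b T z  input=z b $  — match z
step 12: stack=$ T b T  input=b $  — expand T -> λ
step 13: stack=$ T b  input=b $  — match b
step 14: stack=$ T  input=$  — expand T -> λ
Accept reached after 14 steps.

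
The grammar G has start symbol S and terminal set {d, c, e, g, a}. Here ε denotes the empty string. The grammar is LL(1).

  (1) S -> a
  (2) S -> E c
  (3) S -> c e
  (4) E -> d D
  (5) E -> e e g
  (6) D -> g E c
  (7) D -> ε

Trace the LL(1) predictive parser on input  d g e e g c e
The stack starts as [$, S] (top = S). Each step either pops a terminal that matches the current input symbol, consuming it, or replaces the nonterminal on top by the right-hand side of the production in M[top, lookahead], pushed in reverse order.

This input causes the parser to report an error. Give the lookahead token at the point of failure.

step 1: stack=$ S  input=d g e e g c e $  — expand S -> E c
step 2: stack=$ c E  input=d g e e g c e $  — expand E -> d D
step 3: stack=$ c D d  input=d g e e g c e $  — match d
step 4: stack=$ c D  input=g e e g c e $  — expand D -> g E c
step 5: stack=$ c c E g  input=g e e g c e $  — match g
step 6: stack=$ c c E  input=e e g c e $  — expand E -> e e g
step 7: stack=$ c c g e e  input=e e g c e $  — match e
step 8: stack=$ c c g e  input=e g c e $  — match e
step 9: stack=$ c c g  input=g c e $  — match g
step 10: stack=$ c c  input=c e $  — match c
step 11: stack=$ c  input=e $  — error: top is terminal c but lookahead is e

e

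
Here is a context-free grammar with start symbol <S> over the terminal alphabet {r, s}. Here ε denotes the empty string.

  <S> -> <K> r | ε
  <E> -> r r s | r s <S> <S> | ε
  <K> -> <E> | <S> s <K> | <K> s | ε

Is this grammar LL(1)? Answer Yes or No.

FIRST(<S>) = {ε, r, s}
FIRST(<E>) = {ε, r}
FIRST(<K>) = {ε, r, s}
FOLLOW(<S>) = {$, r, s}
FOLLOW(<E>) = {r, s}
FOLLOW(<K>) = {r, s}
Cell M[<E>, r] receives both <E> -> r r s and <E> -> r s <S> <S> and <E> -> ε — the grammar is not LL(1).

No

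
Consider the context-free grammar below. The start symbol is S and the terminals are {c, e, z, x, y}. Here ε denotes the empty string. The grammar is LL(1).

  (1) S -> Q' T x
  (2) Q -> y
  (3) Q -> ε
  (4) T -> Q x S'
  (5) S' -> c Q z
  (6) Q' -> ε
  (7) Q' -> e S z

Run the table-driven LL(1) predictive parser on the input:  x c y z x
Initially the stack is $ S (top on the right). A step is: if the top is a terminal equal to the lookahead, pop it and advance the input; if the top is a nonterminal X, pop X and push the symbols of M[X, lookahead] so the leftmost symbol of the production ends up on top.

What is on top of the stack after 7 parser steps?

Q

     Stack       Input        Action
  1  $ S         x c y z x $  expand S -> Q' T x
  2  $ x T Q'    x c y z x $  expand Q' -> ε
  3  $ x T       x c y z x $  expand T -> Q x S'
  4  $ x S' x Q  x c y z x $  expand Q -> ε
  5  $ x S' x    x c y z x $  match x
  6  $ x S'      c y z x $    expand S' -> c Q z
  7  $ x z Q c   c y z x $    match c
Stack after step 7: $ x z Q (top = Q).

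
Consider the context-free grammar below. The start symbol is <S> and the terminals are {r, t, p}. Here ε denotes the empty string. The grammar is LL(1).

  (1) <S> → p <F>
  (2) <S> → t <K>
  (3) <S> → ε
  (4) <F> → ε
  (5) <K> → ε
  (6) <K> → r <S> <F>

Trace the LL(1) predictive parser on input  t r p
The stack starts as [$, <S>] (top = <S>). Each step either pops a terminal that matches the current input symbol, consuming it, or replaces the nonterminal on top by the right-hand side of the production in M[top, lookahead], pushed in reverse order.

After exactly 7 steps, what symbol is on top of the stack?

step 1: stack=$ <S>  input=t r p $  — expand <S> → t <K>
step 2: stack=$ <K> t  input=t r p $  — match t
step 3: stack=$ <K>  input=r p $  — expand <K> → r <S> <F>
step 4: stack=$ <F> <S> r  input=r p $  — match r
step 5: stack=$ <F> <S>  input=p $  — expand <S> → p <F>
step 6: stack=$ <F> <F> p  input=p $  — match p
step 7: stack=$ <F> <F>  input=$  — expand <F> → ε
Stack after step 7: $ <F> (top = <F>).

<F>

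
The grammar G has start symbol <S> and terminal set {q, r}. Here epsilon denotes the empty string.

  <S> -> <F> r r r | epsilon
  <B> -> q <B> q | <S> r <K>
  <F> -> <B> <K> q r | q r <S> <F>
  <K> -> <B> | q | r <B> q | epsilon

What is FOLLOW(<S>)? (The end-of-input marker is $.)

{$, q, r}

FIRST(<S>) = {epsilon, q, r}  (via <F> r r r)
FIRST(<B>) = {q, r}  (via <S> r <K>)
FIRST(<F>) = {q, r}  (via <B> <K> q r)
FIRST(<K>) = {epsilon, q, r}  (via <B>)
FOLLOW(<S>) includes $ since <S> is the start symbol.
FOLLOW(<S>): in <B>-><S> r <K>, <S> is followed by r <K> with FIRST {r}; in <F>->q r <S> <F>, <S> is followed by <F> with FIRST {q, r}. Thus FOLLOW(<S>) = {$, q, r}.
FOLLOW(<F>): in <S>-><F> r r r, <F> is followed by r r r with FIRST {r}; in <F>->q r <S> <F>, the suffix after <F> is empty (adds nothing new). Thus FOLLOW(<F>) = {r}.
FOLLOW(<B>): in <B>->q <B> q, <B> is followed by q with FIRST {q}; in <F>-><B> <K> q r, <B> is followed by <K> q r with FIRST {q, r}; in <K>-><B>, the suffix after <B> is empty, so FOLLOW(<B>) ⊇ FOLLOW(<K>) = {q, r}; in <K>->r <B> q, <B> is followed by q with FIRST {q}. Thus FOLLOW(<B>) = {q, r}.
FOLLOW(<K>): in <B>-><S> r <K>, the suffix after <K> is empty, so FOLLOW(<K>) ⊇ FOLLOW(<B>) = {q, r}; in <F>-><B> <K> q r, <K> is followed by q r with FIRST {q}. Thus FOLLOW(<K>) = {q, r}.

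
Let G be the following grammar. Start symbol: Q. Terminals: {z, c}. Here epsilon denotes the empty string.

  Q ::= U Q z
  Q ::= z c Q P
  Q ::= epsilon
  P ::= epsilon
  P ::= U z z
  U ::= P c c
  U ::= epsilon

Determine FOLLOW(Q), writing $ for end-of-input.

FIRST(Q) = {epsilon, c, z}  (via U Q z)
FIRST(P) = {epsilon, c, z}  (via U z z)
FIRST(U) = {epsilon, c, z}  (via P c c)
FOLLOW(Q) includes $ since Q is the start symbol.
FOLLOW(Q): in Q::=U Q z, Q is followed by z with FIRST {z}; in Q::=z c Q P, Q is followed by P with FIRST {epsilon, c, z}; in Q::=z c Q P, the suffix after Q is nullable (adds nothing new). Thus FOLLOW(Q) = {$, c, z}.
FOLLOW(P): in Q::=z c Q P, the suffix after P is empty, so FOLLOW(P) ⊇ FOLLOW(Q) = {$, c, z}; in U::=P c c, P is followed by c c with FIRST {c}. Thus FOLLOW(P) = {$, c, z}.
FOLLOW(U): in Q::=U Q z, U is followed by Q z with FIRST {c, z}; in P::=U z z, U is followed by z z with FIRST {z}. Thus FOLLOW(U) = {c, z}.

{$, c, z}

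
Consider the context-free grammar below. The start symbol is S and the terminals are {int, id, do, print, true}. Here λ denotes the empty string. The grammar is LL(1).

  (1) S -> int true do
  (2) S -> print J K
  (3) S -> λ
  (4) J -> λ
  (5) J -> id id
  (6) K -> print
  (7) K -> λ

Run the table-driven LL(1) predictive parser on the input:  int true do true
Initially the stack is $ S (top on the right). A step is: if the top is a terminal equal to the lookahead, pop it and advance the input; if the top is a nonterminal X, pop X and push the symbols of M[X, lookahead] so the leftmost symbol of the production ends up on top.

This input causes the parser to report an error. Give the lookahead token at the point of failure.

step 1: stack=$ S  input=int true do true $  — expand S -> int true do
step 2: stack=$ do true int  input=int true do true $  — match int
step 3: stack=$ do true  input=true do true $  — match true
step 4: stack=$ do  input=do true $  — match do
step 5: stack=$  input=true $  — error: stack empty but input remains

true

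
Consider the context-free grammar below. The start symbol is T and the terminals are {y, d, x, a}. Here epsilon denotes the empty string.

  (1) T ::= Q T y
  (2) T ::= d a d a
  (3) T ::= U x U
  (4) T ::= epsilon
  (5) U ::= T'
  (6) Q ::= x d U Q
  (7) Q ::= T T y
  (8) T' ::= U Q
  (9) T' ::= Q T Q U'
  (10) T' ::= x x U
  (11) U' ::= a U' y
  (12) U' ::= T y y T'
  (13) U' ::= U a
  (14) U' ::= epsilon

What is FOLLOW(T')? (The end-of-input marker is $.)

{$, a, d, x, y}

FIRST(T): from T::=Q T y we get {d, x, y}; from T::=d a d a we get {d}; from T::=U x U we get {d, x, y}; from T::=epsilon we get {epsilon}. So FIRST(T) = {epsilon, d, x, y}.
FIRST(Q): from Q::=x d U Q we get {x}; from Q::=T T y we get {d, x, y}. So FIRST(Q) = {d, x, y}.
FIRST(U): from U::=T' we get {d, x, y}. So FIRST(U) = {d, x, y}.
FIRST(T'): from T'::=U Q we get {d, x, y}; from T'::=Q T Q U' we get {d, x, y}; from T'::=x x U we get {x}. So FIRST(T') = {d, x, y}.
FIRST(U'): from U'::=a U' y we get {a}; from U'::=T y y T' we get {d, x, y}; from U'::=U a we get {d, x, y}; from U'::=epsilon we get {epsilon}. So FIRST(U') = {epsilon, a, d, x, y}.
FOLLOW(T) includes $ since T is the start symbol.
FOLLOW(T): in T::=Q T y, T is followed by y with FIRST {y}; in Q::=T T y (occurrence 1), T is followed by T y with FIRST {d, x, y}; in Q::=T T y (occurrence 2), T is followed by y with FIRST {y}; in T'::=Q T Q U', T is followed by Q U' with FIRST {d, x, y}; in U'::=T y y T', T is followed by y y T' with FIRST {y}. Thus FOLLOW(T) = {$, d, x, y}.
FOLLOW(U): in T::=U x U (occurrence 1), U is followed by x U with FIRST {x}; in T::=U x U (occurrence 2), the suffix after U is empty, so FOLLOW(U) ⊇ FOLLOW(T) = {$, d, x, y}; in Q::=x d U Q, U is followed by Q with FIRST {d, x, y}; in T'::=U Q, U is followed by Q with FIRST {d, x, y}; in T'::=x x U, the suffix after U is empty, so FOLLOW(U) ⊇ FOLLOW(T') = {$, a, d, x, y}; in U'::=U a, U is followed by a with FIRST {a}. Thus FOLLOW(U) = {$, a, d, x, y}.
FOLLOW(Q): in T::=Q T y, Q is followed by T y with FIRST {d, x, y}; in Q::=x d U Q, the suffix after Q is empty (adds nothing new); in T'::=U Q, the suffix after Q is empty, so FOLLOW(Q) ⊇ FOLLOW(T') = {$, a, d, x, y}; in T'::=Q T Q U' (occurrence 1), Q is followed by T Q U' with FIRST {d, x, y}; in T'::=Q T Q U' (occurrence 2), Q is followed by U' with FIRST {epsilon, a, d, x, y}; in T'::=Q T Q U' (occurrence 2), the suffix after Q is nullable, so FOLLOW(Q) ⊇ FOLLOW(T') = {$, a, d, x, y}. Thus FOLLOW(Q) = {$, a, d, x, y}.
FOLLOW(T'): in U::=T', the suffix after T' is empty, so FOLLOW(T') ⊇ FOLLOW(U) = {$, a, d, x, y}; in U'::=T y y T', the suffix after T' is empty, so FOLLOW(T') ⊇ FOLLOW(U') = {$, a, d, x, y}. Thus FOLLOW(T') = {$, a, d, x, y}.
FOLLOW(U'): in T'::=Q T Q U', the suffix after U' is empty, so FOLLOW(U') ⊇ FOLLOW(T') = {$, a, d, x, y}; in U'::=a U' y, U' is followed by y with FIRST {y}. Thus FOLLOW(U') = {$, a, d, x, y}.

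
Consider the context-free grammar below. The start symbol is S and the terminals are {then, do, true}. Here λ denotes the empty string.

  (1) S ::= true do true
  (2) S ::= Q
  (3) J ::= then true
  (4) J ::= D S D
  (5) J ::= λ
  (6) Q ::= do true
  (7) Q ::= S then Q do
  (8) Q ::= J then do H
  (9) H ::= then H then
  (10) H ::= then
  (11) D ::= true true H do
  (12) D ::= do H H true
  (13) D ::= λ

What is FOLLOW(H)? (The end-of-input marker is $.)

{$, do, then, true}

FIRST(H): from H::=then H then we get {then}; from H::=then we get {then}. So FIRST(H) = {then}.
FIRST(D): from D::=true true H do we get {true}; from D::=do H H true we get {do}; from D::=λ we get {λ}. So FIRST(D) = {λ, do, true}.
FIRST(S): from S::=true do true we get {true}; from S::=Q we get {do, then, true}. So FIRST(S) = {do, then, true}.
FIRST(J): from J::=then true we get {then}; from J::=D S D we get {do, then, true}; from J::=λ we get {λ}. So FIRST(J) = {λ, do, then, true}.
FIRST(Q): from Q::=do true we get {do}; from Q::=S then Q do we get {do, then, true}; from Q::=J then do H we get {do, then, true}. So FIRST(Q) = {do, then, true}.
FOLLOW(S) includes $ since S is the start symbol.
FOLLOW(J): in Q::=J then do H, J is followed by then do H with FIRST {then}. Thus FOLLOW(J) = {then}.
FOLLOW(S): in J::=D S D, S is followed by D with FIRST {λ, do, true}; in J::=D S D, the suffix after S is nullable, so FOLLOW(S) ⊇ FOLLOW(J) = {then}; in Q::=S then Q do, S is followed by then Q do with FIRST {then}. Thus FOLLOW(S) = {$, do, then, true}.
FOLLOW(Q): in S::=Q, the suffix after Q is empty, so FOLLOW(Q) ⊇ FOLLOW(S) = {$, do, then, true}; in Q::=S then Q do, Q is followed by do with FIRST {do}. Thus FOLLOW(Q) = {$, do, then, true}.
FOLLOW(H): in Q::=J then do H, the suffix after H is empty, so FOLLOW(H) ⊇ FOLLOW(Q) = {$, do, then, true}; in H::=then H then, H is followed by then with FIRST {then}; in D::=true true H do, H is followed by do with FIRST {do}; in D::=do H H true (occurrence 1), H is followed by H true with FIRST {then}; in D::=do H H true (occurrence 2), H is followed by true with FIRST {true}. Thus FOLLOW(H) = {$, do, then, true}.
FOLLOW(D): in J::=D S D (occurrence 1), D is followed by S D with FIRST {do, then, true}; in J::=D S D (occurrence 2), the suffix after D is empty, so FOLLOW(D) ⊇ FOLLOW(J) = {then}. Thus FOLLOW(D) = {do, then, true}.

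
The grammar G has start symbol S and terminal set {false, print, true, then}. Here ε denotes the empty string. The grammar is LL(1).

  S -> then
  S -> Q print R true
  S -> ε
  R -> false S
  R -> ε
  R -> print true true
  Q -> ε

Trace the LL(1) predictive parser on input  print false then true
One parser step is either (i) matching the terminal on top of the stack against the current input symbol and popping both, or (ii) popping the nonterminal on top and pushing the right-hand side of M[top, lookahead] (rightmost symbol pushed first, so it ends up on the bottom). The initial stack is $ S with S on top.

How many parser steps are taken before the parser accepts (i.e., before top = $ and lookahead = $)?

8

     Stack             Input                    Action
  1  $ S               print false then true $  expand S -> Q print R true
  2  $ true R print Q  print false then true $  expand Q -> ε
  3  $ true R print    print false then true $  match print
  4  $ true R          false then true $        expand R -> false S
  5  $ true S false    false then true $        match false
  6  $ true S          then true $              expand S -> then
  7  $ true then       then true $              match then
  8  $ true            true $                   match true
Accept reached after 8 steps.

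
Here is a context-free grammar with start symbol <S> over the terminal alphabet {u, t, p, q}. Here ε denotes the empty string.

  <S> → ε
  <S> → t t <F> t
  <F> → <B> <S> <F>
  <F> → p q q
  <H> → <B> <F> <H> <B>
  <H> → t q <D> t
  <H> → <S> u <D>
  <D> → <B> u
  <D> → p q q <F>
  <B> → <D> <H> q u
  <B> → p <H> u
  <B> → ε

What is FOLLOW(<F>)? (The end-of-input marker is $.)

FIRST(<S>) = {ε, t}
FIRST(<F>) = {p, t, u}  (via <B> <S> <F>)
FIRST(<H>) = {p, t, u}  (via <B> <F> <H> <B>, <S> u <D>)
FIRST(<D>) = {p, u}  (via <B> u)
FIRST(<B>) = {ε, p, u}  (via <D> <H> q u)
FOLLOW(<S>) includes $ since <S> is the start symbol.
FOLLOW(<S>): in <F>→<B> <S> <F>, <S> is followed by <F> with FIRST {p, t, u}; in <H>→<S> u <D>, <S> is followed by u <D> with FIRST {u}. Thus FOLLOW(<S>) = {$, p, t, u}.
FOLLOW(<H>): in <H>→<B> <F> <H> <B>, <H> is followed by <B> with FIRST {ε, p, u}; in <H>→<B> <F> <H> <B>, the suffix after <H> is nullable (adds nothing new); in <B>→<D> <H> q u, <H> is followed by q u with FIRST {q}; in <B>→p <H> u, <H> is followed by u with FIRST {u}. Thus FOLLOW(<H>) = {p, q, u}.
FOLLOW(<D>): in <H>→t q <D> t, <D> is followed by t with FIRST {t}; in <H>→<S> u <D>, the suffix after <D> is empty, so FOLLOW(<D>) ⊇ FOLLOW(<H>) = {p, q, u}; in <B>→<D> <H> q u, <D> is followed by <H> q u with FIRST {p, t, u}. Thus FOLLOW(<D>) = {p, q, t, u}.
FOLLOW(<F>): in <S>→t t <F> t, <F> is followed by t with FIRST {t}; in <F>→<B> <S> <F>, the suffix after <F> is empty (adds nothing new); in <H>→<B> <F> <H> <B>, <F> is followed by <H> <B> with FIRST {p, t, u}; in <D>→p q q <F>, the suffix after <F> is empty, so FOLLOW(<F>) ⊇ FOLLOW(<D>) = {p, q, t, u}. Thus FOLLOW(<F>) = {p, q, t, u}.
FOLLOW(<B>): in <F>→<B> <S> <F>, <B> is followed by <S> <F> with FIRST {p, t, u}; in <H>→<B> <F> <H> <B> (occurrence 1), <B> is followed by <F> <H> <B> with FIRST {p, t, u}; in <H>→<B> <F> <H> <B> (occurrence 2), the suffix after <B> is empty, so FOLLOW(<B>) ⊇ FOLLOW(<H>) = {p, q, u}; in <D>→<B> u, <B> is followed by u with FIRST {u}. Thus FOLLOW(<B>) = {p, q, t, u}.

{p, q, t, u}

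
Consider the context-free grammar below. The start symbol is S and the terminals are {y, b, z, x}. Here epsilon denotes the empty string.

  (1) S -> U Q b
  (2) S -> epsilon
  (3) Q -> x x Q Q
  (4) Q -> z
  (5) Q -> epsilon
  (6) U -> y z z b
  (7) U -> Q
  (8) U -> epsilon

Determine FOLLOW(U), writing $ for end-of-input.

FIRST(Q) = {epsilon, x, z}
FIRST(U) = {epsilon, x, y, z}  (via Q)
FIRST(S) = {epsilon, b, x, y, z}  (via U Q b)
FOLLOW(S) includes $ since S is the start symbol.
FOLLOW(S): S appears on no right-hand side. Thus FOLLOW(S) = {$}.
FOLLOW(U): in S->U Q b, U is followed by Q b with FIRST {b, x, z}. Thus FOLLOW(U) = {b, x, z}.
FOLLOW(Q): in S->U Q b, Q is followed by b with FIRST {b}; in Q->x x Q Q (occurrence 1), Q is followed by Q with FIRST {epsilon, x, z}; in Q->x x Q Q (occurrence 1), the suffix after Q is nullable (adds nothing new); in Q->x x Q Q (occurrence 2), the suffix after Q is empty (adds nothing new); in U->Q, the suffix after Q is empty, so FOLLOW(Q) ⊇ FOLLOW(U) = {b, x, z}. Thus FOLLOW(Q) = {b, x, z}.

{b, x, z}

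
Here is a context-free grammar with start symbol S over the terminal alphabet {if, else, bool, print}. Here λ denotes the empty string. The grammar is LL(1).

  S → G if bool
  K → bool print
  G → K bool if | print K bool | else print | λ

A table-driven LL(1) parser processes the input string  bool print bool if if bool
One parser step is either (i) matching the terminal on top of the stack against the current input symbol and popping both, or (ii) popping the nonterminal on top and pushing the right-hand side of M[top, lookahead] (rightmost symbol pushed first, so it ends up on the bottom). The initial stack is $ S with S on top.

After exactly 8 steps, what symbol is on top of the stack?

step 1: stack=$ S  input=bool print bool if if bool $  — expand S → G if bool
step 2: stack=$ bool if G  input=bool print bool if if bool $  — expand G → K bool if
step 3: stack=$ bool if if bool K  input=bool print bool if if bool $  — expand K → bool print
step 4: stack=$ bool if if bool print bool  input=bool print bool if if bool $  — match bool
step 5: stack=$ bool if if bool print  input=print bool if if bool $  — match print
step 6: stack=$ bool if if bool  input=bool if if bool $  — match bool
step 7: stack=$ bool if if  input=if if bool $  — match if
step 8: stack=$ bool if  input=if bool $  — match if
Stack after step 8: $ bool (top = bool).

bool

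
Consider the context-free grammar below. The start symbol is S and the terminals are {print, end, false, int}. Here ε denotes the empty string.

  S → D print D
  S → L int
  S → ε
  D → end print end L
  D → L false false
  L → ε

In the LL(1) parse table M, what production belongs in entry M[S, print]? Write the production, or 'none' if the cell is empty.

none

FIRST(L): from L→ε we get {ε}. So FIRST(L) = {ε}.
FIRST(D): from D→end print end L we get {end}; from D→L false false we get {false}. So FIRST(D) = {end, false}.
FIRST(S): from S→D print D we get {end, false}; from S→L int we get {int}; from S→ε we get {ε}. So FIRST(S) = {ε, end, false, int}.
FOLLOW(S) includes $ since S is the start symbol.
FOLLOW(S): S appears on no right-hand side. Thus FOLLOW(S) = {$}.
For S → D print D: FIRST(D print D) = {end, false}, so it goes in M[S, t] for t ∈ {end, false}.
For S → L int: FIRST(L int) = {int}, so it goes in M[S, t] for t ∈ {int}.
For S → ε: FIRST(ε) = {ε}, so it goes in M[S, t] for t ∈ {}; since ε ∈ FIRST, also for every t ∈ FOLLOW(S) = {$}.
None of these place a production in M[S, print].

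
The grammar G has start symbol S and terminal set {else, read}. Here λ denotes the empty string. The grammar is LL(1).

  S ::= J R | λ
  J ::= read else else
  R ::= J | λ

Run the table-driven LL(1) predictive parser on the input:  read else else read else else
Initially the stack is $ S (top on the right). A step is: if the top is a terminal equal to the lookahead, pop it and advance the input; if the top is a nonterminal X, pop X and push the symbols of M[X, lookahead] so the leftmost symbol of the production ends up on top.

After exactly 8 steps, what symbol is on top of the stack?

else

step 1: stack=$ S  input=read else else read else else $  — expand S ::= J R
step 2: stack=$ R J  input=read else else read else else $  — expand J ::= read else else
step 3: stack=$ R else else read  input=read else else read else else $  — match read
step 4: stack=$ R else else  input=else else read else else $  — match else
step 5: stack=$ R else  input=else read else else $  — match else
step 6: stack=$ R  input=read else else $  — expand R ::= J
step 7: stack=$ J  input=read else else $  — expand J ::= read else else
step 8: stack=$ else else read  input=read else else $  — match read
Stack after step 8: $ else else (top = else).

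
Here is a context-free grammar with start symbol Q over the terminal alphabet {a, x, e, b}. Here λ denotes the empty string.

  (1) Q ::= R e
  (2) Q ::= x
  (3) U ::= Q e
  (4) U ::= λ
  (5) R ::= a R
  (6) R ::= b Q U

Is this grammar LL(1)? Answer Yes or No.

FIRST(Q) = {a, b, x}
FIRST(U) = {λ, a, b, x}
FIRST(R) = {a, b}
FOLLOW(Q) = {$, a, b, e, x}
FOLLOW(U) = {e}
FOLLOW(R) = {e}
Each cell of M receives at most one production.

Yes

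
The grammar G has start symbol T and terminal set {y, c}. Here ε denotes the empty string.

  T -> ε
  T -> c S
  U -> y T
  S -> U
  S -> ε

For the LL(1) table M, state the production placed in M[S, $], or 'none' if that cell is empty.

FIRST(T): from T->ε we get {ε}; from T->c S we get {c}. So FIRST(T) = {ε, c}.
FIRST(U): from U->y T we get {y}. So FIRST(U) = {y}.
FIRST(S): from S->U we get {y}; from S->ε we get {ε}. So FIRST(S) = {ε, y}.
FOLLOW(T) includes $ since T is the start symbol.
FOLLOW(T): in U->y T, the suffix after T is empty, so FOLLOW(T) ⊇ FOLLOW(U) = {$}. Thus FOLLOW(T) = {$}.
FOLLOW(S): in T->c S, the suffix after S is empty, so FOLLOW(S) ⊇ FOLLOW(T) = {$}. Thus FOLLOW(S) = {$}.
For S -> U: FIRST(U) = {y}, so it goes in M[S, t] for t ∈ {y}.
For S -> ε: FIRST(ε) = {ε}, so it goes in M[S, t] for t ∈ {}; since ε ∈ FIRST, also for every t ∈ FOLLOW(S) = {$}.

S -> ε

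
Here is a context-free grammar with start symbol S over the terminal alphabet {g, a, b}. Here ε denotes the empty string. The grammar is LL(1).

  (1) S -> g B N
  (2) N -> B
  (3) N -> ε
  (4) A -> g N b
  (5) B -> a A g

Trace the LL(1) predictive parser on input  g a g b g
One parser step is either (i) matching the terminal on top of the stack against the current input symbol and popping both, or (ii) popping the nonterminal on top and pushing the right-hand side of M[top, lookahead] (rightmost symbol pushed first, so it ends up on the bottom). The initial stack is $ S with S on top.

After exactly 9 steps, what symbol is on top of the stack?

N

step 1: stack=$ S  input=g a g b g $  — expand S -> g B N
step 2: stack=$ N B g  input=g a g b g $  — match g
step 3: stack=$ N B  input=a g b g $  — expand B -> a A g
step 4: stack=$ N g A a  input=a g b g $  — match a
step 5: stack=$ N g A  input=g b g $  — expand A -> g N b
step 6: stack=$ N g b N g  input=g b g $  — match g
step 7: stack=$ N g b N  input=b g $  — expand N -> ε
step 8: stack=$ N g b  input=b g $  — match b
step 9: stack=$ N g  input=g $  — match g
Stack after step 9: $ N (top = N).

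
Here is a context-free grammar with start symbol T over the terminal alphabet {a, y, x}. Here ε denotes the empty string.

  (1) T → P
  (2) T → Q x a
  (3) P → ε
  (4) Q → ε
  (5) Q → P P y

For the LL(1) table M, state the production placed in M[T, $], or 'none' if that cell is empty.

FIRST(P): from P→ε we get {ε}. So FIRST(P) = {ε}.
FIRST(Q): from Q→ε we get {ε}; from Q→P P y we get {y}. So FIRST(Q) = {ε, y}.
FIRST(T): from T→P we get {ε}; from T→Q x a we get {x, y}. So FIRST(T) = {ε, x, y}.
FOLLOW(T) includes $ since T is the start symbol.
FOLLOW(T): T appears on no right-hand side. Thus FOLLOW(T) = {$}.
For T → P: FIRST(P) = {ε}, so it goes in M[T, t] for t ∈ {}; since ε ∈ FIRST, also for every t ∈ FOLLOW(T) = {$}.
For T → Q x a: FIRST(Q x a) = {x, y}, so it goes in M[T, t] for t ∈ {x, y}.

T → P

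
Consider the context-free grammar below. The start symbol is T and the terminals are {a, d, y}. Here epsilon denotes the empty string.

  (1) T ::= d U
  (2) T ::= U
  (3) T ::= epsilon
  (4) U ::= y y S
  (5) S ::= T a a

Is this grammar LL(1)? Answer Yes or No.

Yes

FIRST(T) = {epsilon, d, y}
FIRST(U) = {y}
FIRST(S) = {a, d, y}
FOLLOW(T) = {$, a}
FOLLOW(U) = {$, a}
FOLLOW(S) = {$, a}
Each cell of M receives at most one production.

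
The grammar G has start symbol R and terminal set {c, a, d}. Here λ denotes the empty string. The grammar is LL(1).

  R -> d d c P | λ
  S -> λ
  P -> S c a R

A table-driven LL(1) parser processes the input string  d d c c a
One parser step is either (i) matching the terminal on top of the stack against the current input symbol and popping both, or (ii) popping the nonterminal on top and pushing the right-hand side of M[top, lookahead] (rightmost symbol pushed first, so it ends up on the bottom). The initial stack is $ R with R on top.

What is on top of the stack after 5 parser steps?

step 1: stack=$ R  input=d d c c a $  — expand R -> d d c P
step 2: stack=$ P c d d  input=d d c c a $  — match d
step 3: stack=$ P c d  input=d c c a $  — match d
step 4: stack=$ P c  input=c c a $  — match c
step 5: stack=$ P  input=c a $  — expand P -> S c a R
Stack after step 5: $ R a c S (top = S).

S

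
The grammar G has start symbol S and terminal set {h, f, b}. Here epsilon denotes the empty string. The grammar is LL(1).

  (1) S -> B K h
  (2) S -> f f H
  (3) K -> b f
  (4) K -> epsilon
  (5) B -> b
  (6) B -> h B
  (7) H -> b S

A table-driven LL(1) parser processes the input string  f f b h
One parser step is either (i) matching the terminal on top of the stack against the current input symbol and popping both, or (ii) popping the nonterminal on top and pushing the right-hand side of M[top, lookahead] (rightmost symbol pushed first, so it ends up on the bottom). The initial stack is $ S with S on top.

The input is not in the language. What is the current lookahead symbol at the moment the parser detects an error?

$

     Stack      Input      Action
  1  $ S        f f b h $  expand S -> f f H
  2  $ H f f    f f b h $  match f
  3  $ H f      f b h $    match f
  4  $ H        b h $      expand H -> b S
  5  $ S b      b h $      match b
  6  $ S        h $        expand S -> B K h
  7  $ h K B    h $        expand B -> h B
  8  $ h K B h  h $        match h
  9  $ h K B    $          error: M[B, $] is empty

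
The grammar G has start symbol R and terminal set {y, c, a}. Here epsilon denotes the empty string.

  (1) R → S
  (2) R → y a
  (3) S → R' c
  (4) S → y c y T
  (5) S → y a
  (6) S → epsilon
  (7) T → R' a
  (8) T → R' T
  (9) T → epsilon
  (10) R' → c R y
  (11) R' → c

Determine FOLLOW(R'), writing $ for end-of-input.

{$, a, c, y}

FIRST(R') = {c}
FIRST(S) = {epsilon, c, y}  (via R' c)
FIRST(T) = {epsilon, c}  (via R' a, R' T)
FIRST(R) = {epsilon, c, y}  (via S)
FOLLOW(R) includes $ since R is the start symbol.
FOLLOW(R): in R'→c R y, R is followed by y with FIRST {y}. Thus FOLLOW(R) = {$, y}.
FOLLOW(S): in R→S, the suffix after S is empty, so FOLLOW(S) ⊇ FOLLOW(R) = {$, y}. Thus FOLLOW(S) = {$, y}.
FOLLOW(T): in S→y c y T, the suffix after T is empty, so FOLLOW(T) ⊇ FOLLOW(S) = {$, y}; in T→R' T, the suffix after T is empty (adds nothing new). Thus FOLLOW(T) = {$, y}.
FOLLOW(R'): in S→R' c, R' is followed by c with FIRST {c}; in T→R' a, R' is followed by a with FIRST {a}; in T→R' T, R' is followed by T with FIRST {epsilon, c}; in T→R' T, the suffix after R' is nullable, so FOLLOW(R') ⊇ FOLLOW(T) = {$, y}. Thus FOLLOW(R') = {$, a, c, y}.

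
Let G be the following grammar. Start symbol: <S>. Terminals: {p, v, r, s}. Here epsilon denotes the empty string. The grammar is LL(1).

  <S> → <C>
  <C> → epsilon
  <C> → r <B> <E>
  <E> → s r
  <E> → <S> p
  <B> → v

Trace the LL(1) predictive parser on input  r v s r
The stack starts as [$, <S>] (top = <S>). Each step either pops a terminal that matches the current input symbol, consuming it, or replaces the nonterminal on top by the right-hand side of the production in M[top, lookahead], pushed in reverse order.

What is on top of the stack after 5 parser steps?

step 1: stack=$ <S>  input=r v s r $  — expand <S> → <C>
step 2: stack=$ <C>  input=r v s r $  — expand <C> → r <B> <E>
step 3: stack=$ <E> <B> r  input=r v s r $  — match r
step 4: stack=$ <E> <B>  input=v s r $  — expand <B> → v
step 5: stack=$ <E> v  input=v s r $  — match v
Stack after step 5: $ <E> (top = <E>).

<E>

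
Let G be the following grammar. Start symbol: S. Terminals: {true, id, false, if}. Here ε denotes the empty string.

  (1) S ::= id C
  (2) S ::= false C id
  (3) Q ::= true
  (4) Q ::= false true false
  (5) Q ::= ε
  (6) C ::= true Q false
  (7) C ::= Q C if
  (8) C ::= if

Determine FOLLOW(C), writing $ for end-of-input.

{$, id, if}

FIRST(S) = {false, id}
FIRST(Q) = {ε, false, true}
FIRST(C) = {false, if, true}  (via Q C if)
FOLLOW(S) includes $ since S is the start symbol.
FOLLOW(S): S appears on no right-hand side. Thus FOLLOW(S) = {$}.
FOLLOW(Q): in C::=true Q false, Q is followed by false with FIRST {false}; in C::=Q C if, Q is followed by C if with FIRST {false, if, true}. Thus FOLLOW(Q) = {false, if, true}.
FOLLOW(C): in S::=id C, the suffix after C is empty, so FOLLOW(C) ⊇ FOLLOW(S) = {$}; in S::=false C id, C is followed by id with FIRST {id}; in C::=Q C if, C is followed by if with FIRST {if}. Thus FOLLOW(C) = {$, id, if}.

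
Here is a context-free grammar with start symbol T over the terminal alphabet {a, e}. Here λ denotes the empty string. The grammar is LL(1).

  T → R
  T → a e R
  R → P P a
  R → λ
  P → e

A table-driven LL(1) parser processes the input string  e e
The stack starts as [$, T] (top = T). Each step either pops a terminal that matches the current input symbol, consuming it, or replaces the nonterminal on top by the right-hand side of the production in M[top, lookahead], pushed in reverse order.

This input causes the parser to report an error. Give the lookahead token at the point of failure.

$

step 1: stack=$ T  input=e e $  — expand T → R
step 2: stack=$ R  input=e e $  — expand R → P P a
step 3: stack=$ a P P  input=e e $  — expand P → e
step 4: stack=$ a P e  input=e e $  — match e
step 5: stack=$ a P  input=e $  — expand P → e
step 6: stack=$ a e  input=e $  — match e
step 7: stack=$ a  input=$  — error: top is terminal a but lookahead is $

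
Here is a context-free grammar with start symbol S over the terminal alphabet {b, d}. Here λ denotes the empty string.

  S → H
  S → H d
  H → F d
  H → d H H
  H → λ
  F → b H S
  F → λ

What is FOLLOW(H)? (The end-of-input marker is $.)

FIRST(F) = {λ, b}
FIRST(H) = {λ, b, d}  (via F d)
FIRST(S) = {λ, b, d}  (via H, H d)
FOLLOW(S) includes $ since S is the start symbol.
FOLLOW(F): in H→F d, F is followed by d with FIRST {d}. Thus FOLLOW(F) = {d}.
FOLLOW(S): in F→b H S, the suffix after S is empty, so FOLLOW(S) ⊇ FOLLOW(F) = {d}. Thus FOLLOW(S) = {$, d}.
FOLLOW(H): in S→H, the suffix after H is empty, so FOLLOW(H) ⊇ FOLLOW(S) = {$, d}; in S→H d, H is followed by d with FIRST {d}; in H→d H H (occurrence 1), H is followed by H with FIRST {λ, b, d}; in H→d H H (occurrence 1), the suffix after H is nullable (adds nothing new); in H→d H H (occurrence 2), the suffix after H is empty (adds nothing new); in F→b H S, H is followed by S with FIRST {λ, b, d}; in F→b H S, the suffix after H is nullable, so FOLLOW(H) ⊇ FOLLOW(F) = {d}. Thus FOLLOW(H) = {$, b, d}.

{$, b, d}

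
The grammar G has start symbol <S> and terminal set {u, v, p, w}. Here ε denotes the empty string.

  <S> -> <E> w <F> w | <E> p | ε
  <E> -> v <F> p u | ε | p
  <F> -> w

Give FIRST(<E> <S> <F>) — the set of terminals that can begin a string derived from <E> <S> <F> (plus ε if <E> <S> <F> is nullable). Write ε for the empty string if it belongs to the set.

FIRST(<E>): from <E>->v <F> p u we get {v}; from <E>->ε we get {ε}; from <E>->p we get {p}. So FIRST(<E>) = {ε, p, v}.
FIRST(<F>): from <F>->w we get {w}. So FIRST(<F>) = {w}.
FIRST(<S>): from <S>-><E> w <F> w we get {p, v, w}; from <S>-><E> p we get {p, v}; from <S>->ε we get {ε}. So FIRST(<S>) = {ε, p, v, w}.
FIRST(<E> <S> <F>): take FIRST of each symbol in turn, carrying on past any symbol whose FIRST contains ε; result {p, v, w}.

{p, v, w}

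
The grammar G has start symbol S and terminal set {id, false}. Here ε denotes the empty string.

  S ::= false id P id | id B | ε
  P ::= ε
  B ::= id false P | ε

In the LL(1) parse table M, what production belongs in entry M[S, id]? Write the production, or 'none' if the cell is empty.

FIRST(S): from S::=false id P id we get {false}; from S::=id B we get {id}; from S::=ε we get {ε}. So FIRST(S) = {ε, false, id}.
FIRST(P): from P::=ε we get {ε}. So FIRST(P) = {ε}.
FIRST(B): from B::=id false P we get {id}; from B::=ε we get {ε}. So FIRST(B) = {ε, id}.
FOLLOW(S) includes $ since S is the start symbol.
FOLLOW(S): S appears on no right-hand side. Thus FOLLOW(S) = {$}.
For S ::= false id P id: FIRST(false id P id) = {false}, so it goes in M[S, t] for t ∈ {false}.
For S ::= id B: FIRST(id B) = {id}, so it goes in M[S, t] for t ∈ {id}.
For S ::= ε: FIRST(ε) = {ε}, so it goes in M[S, t] for t ∈ {}; since ε ∈ FIRST, also for every t ∈ FOLLOW(S) = {$}.

S ::= id B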